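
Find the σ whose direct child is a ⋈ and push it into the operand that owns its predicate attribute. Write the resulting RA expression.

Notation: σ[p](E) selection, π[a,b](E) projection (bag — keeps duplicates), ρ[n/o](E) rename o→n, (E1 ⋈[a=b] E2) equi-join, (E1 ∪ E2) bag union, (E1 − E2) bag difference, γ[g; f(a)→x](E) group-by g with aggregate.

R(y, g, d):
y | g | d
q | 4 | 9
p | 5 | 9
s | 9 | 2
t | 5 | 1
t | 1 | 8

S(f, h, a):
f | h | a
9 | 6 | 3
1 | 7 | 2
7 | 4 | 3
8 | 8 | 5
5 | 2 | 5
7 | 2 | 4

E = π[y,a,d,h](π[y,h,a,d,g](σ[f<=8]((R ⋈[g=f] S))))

σ filters on f, owned by the right side.
E' = π[y,a,d,h](π[y,h,a,d,g]((R ⋈[g=f] σ[f<=8](S))))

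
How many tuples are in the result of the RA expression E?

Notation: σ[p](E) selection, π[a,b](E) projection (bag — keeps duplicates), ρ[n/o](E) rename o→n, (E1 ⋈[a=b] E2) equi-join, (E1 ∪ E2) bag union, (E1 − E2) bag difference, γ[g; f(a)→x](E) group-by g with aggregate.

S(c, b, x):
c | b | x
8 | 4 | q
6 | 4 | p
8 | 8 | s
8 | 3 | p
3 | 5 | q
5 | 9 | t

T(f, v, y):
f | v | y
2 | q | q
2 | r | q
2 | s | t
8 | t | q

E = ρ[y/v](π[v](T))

Stepwise |·|:
  T → 4
  π[v](T) → 4
  ρ[y/v](π[v](T)) → 4

|E| = 4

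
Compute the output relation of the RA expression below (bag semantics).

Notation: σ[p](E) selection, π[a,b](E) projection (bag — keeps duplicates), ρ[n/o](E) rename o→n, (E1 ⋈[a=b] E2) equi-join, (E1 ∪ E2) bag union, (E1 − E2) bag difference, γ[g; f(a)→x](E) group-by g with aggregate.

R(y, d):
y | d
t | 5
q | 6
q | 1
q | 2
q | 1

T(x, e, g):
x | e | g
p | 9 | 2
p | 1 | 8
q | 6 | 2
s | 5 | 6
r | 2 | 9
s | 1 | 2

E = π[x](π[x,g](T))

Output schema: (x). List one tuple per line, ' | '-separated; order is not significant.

Row counts bottom-up:
  T → 6
  π[x,g](T) → 6
  π[x](π[x,g](T)) → 6

== RESULT ==
x
p
p
q
r
s
s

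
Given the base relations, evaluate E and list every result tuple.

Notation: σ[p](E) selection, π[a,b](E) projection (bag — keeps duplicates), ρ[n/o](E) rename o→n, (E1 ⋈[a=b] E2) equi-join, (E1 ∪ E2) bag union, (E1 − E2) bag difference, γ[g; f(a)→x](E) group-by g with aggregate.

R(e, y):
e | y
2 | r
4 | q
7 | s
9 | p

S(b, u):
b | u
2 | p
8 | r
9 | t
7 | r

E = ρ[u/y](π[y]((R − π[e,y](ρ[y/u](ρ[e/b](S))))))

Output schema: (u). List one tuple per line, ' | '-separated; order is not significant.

Row counts bottom-up:
  R → 4
  S → 4
  ρ[e/b](S) → 4
  ρ[y/u](ρ[e/b](S)) → 4
  π[e,y](ρ[y/u](ρ[e/b](S))) → 4
  (R − π[e,y](ρ[y/u](ρ[e/b](S)))) → 4
  π[y]((R − π[e,y](ρ[y/u](ρ[e/b](S))))) → 4
  ρ[u/y](π[y]((R − π[e,y](ρ[y/u](ρ[e/b](S)))))) → 4

== RESULT ==
u
p
q
r
s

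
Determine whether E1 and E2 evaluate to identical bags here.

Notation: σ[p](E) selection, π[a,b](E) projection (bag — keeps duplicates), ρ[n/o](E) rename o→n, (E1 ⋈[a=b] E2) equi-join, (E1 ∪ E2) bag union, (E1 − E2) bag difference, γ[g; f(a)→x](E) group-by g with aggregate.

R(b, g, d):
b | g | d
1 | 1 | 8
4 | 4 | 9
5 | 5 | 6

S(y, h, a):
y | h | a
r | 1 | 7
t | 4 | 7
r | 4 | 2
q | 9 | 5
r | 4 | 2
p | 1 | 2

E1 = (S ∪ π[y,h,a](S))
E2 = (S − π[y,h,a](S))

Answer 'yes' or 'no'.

E1 row counts bottom-up:
  S → 6
  S → 6
  π[y,h,a](S) → 6
  (S ∪ π[y,h,a](S)) → 12
E2 row counts bottom-up:
  S → 6
  S → 6
  π[y,h,a](S) → 6
  (S − π[y,h,a](S)) → 0

E1 result:
y | h | a
p | 1 | 2
p | 1 | 2
q | 9 | 5
q | 9 | 5
r | 1 | 7
r | 1 | 7
r | 4 | 2
r | 4 | 2
r | 4 | 2
r | 4 | 2
t | 4 | 7
t | 4 | 7
E2 result:
y | h | a
(0 rows)
Witness: ('r', 1, 7) appears 2× in E1 but 0× in E2.

no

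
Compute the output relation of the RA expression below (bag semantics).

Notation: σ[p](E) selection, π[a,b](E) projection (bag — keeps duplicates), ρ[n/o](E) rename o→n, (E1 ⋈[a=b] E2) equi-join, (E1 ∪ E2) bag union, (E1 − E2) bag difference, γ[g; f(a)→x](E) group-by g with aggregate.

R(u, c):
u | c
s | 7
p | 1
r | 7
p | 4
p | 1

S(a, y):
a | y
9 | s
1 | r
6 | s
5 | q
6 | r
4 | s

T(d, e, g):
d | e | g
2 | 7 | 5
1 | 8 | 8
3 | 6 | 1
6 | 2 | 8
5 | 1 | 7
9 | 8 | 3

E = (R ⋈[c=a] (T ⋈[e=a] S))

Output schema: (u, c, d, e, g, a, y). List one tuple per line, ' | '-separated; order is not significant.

Subexpression sizes:
  R → 5
  T → 6
  S → 6
  (T ⋈[e=a] S) → 3
  (R ⋈[c=a] (T ⋈[e=a] S)) → 2

== RESULT ==
u | c | d | e | g | a | y
p | 1 | 5 | 1 | 7 | 1 | r
p | 1 | 5 | 1 | 7 | 1 | r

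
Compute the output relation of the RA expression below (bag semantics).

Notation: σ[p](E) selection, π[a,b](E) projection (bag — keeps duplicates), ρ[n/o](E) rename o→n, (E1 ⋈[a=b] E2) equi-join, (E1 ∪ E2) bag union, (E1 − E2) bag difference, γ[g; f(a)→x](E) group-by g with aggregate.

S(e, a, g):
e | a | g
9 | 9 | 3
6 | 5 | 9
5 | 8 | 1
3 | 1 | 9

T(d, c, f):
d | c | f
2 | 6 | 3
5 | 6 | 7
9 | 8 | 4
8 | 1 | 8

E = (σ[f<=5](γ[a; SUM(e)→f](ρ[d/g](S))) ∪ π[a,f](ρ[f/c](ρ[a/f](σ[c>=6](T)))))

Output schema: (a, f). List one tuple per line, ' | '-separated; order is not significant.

Per-node cardinality:
  S → 4
  ρ[d/g](S) → 4
  γ[a; SUM(e)→f](ρ[d/g](S)) → 4
  σ[f<=5](γ[a; SUM(e)→f](ρ[d/g](S))) → 2
  T → 4
  σ[c>=6](T) → 3
  ρ[a/f](σ[c>=6](T)) → 3
  ρ[f/c](ρ[a/f](σ[c>=6](T))) → 3
  π[a,f](ρ[f/c](ρ[a/f](σ[c>=6](T)))) → 3
  (σ[f<=5](γ[a; SUM(e)→f](ρ[d/g](S))) ∪ π[a,f](ρ[f/c](ρ[a/f](σ[c>=6](T))))) → 5

== RESULT ==
a | f
1 | 3
3 | 6
4 | 8
7 | 6
8 | 5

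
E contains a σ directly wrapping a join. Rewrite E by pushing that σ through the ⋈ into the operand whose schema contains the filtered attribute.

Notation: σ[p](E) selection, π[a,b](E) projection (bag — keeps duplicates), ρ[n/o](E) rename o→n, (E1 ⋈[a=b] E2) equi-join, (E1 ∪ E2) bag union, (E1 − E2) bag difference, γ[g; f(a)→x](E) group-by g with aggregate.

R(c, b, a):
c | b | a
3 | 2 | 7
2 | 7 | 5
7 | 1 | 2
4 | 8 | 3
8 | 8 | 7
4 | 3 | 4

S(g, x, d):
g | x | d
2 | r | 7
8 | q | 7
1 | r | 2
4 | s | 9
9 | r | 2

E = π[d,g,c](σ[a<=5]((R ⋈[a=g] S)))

σ filters on a, owned by the left side.
E' = π[d,g,c]((σ[a<=5](R) ⋈[a=g] S))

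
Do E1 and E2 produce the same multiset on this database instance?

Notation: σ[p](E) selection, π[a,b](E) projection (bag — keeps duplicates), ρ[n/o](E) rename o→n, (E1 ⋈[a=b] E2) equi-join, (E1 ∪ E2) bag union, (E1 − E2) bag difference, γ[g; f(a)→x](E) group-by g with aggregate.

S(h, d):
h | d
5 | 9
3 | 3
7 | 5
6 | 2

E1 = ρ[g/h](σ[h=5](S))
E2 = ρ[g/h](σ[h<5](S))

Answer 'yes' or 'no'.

E1 row counts bottom-up:
  S → 4
  σ[h=5](S) → 1
  ρ[g/h](σ[h=5](S)) → 1
E2 row counts bottom-up:
  S → 4
  σ[h<5](S) → 1
  ρ[g/h](σ[h<5](S)) → 1

E1 result:
g | d
5 | 9
E2 result:
g | d
3 | 3
Witness: (5, 9) appears 1× in E1 but 0× in E2.

no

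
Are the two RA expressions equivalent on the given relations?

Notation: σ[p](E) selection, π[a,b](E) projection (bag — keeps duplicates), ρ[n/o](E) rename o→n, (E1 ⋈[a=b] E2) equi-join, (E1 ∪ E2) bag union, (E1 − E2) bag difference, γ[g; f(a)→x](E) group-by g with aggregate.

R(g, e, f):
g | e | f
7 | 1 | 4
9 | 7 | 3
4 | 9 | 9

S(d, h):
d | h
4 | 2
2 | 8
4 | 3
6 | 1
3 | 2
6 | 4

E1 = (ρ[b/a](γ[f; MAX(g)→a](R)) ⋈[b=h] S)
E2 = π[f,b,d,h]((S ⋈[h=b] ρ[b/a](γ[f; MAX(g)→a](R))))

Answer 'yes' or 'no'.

E1 row counts bottom-up:
  R → 3
  γ[f; MAX(g)→a](R) → 3
  ρ[b/a](γ[f; MAX(g)→a](R)) → 3
  S → 6
  (ρ[b/a](γ[f; MAX(g)→a](R)) ⋈[b=h] S) → 1
E2 row counts bottom-up:
  S → 6
  R → 3
  γ[f; MAX(g)→a](R) → 3
  ρ[b/a](γ[f; MAX(g)→a](R)) → 3
  (S ⋈[h=b] ρ[b/a](γ[f; MAX(g)→a](R))) → 1
  π[f,b,d,h]((S ⋈[h=b] ρ[b/a](γ[f; MAX(g)→a](R)))) → 1

E1 and E2 produce the same multiset:
f | b | d | h
9 | 4 | 6 | 4

yes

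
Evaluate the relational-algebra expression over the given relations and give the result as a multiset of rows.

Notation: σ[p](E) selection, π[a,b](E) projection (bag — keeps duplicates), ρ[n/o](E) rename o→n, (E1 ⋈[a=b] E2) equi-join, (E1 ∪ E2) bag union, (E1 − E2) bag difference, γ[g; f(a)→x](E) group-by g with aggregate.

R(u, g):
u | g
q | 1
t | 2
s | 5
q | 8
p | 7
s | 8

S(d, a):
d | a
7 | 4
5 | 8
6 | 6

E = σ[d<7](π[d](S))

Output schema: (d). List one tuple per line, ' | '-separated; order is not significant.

Row counts bottom-up:
  S → 3
  π[d](S) → 3
  σ[d<7](π[d](S)) → 2

== RESULT ==
d
5
6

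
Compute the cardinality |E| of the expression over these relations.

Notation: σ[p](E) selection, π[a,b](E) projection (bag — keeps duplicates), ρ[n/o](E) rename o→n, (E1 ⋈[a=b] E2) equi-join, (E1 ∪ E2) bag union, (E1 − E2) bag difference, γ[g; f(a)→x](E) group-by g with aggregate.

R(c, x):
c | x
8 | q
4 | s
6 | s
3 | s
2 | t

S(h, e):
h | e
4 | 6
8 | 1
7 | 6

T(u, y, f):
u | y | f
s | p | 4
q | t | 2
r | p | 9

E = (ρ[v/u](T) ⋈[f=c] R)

Per-node cardinality:
  T → 3
  ρ[v/u](T) → 3
  R → 5
  (ρ[v/u](T) ⋈[f=c] R) → 2

|E| = 2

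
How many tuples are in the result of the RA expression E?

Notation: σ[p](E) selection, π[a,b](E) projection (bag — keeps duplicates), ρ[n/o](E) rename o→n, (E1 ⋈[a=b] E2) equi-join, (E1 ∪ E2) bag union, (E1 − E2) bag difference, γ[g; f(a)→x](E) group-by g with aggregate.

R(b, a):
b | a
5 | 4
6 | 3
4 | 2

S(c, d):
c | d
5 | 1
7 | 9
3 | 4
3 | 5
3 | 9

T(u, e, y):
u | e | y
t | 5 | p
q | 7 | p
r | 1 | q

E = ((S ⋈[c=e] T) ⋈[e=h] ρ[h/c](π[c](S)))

Stepwise |·|:
  S → 5
  T → 3
  (S ⋈[c=e] T) → 2
  S → 5
  π[c](S) → 5
  ρ[h/c](π[c](S)) → 5
  ((S ⋈[c=e] T) ⋈[e=h] ρ[h/c](π[c](S))) → 2

|E| = 2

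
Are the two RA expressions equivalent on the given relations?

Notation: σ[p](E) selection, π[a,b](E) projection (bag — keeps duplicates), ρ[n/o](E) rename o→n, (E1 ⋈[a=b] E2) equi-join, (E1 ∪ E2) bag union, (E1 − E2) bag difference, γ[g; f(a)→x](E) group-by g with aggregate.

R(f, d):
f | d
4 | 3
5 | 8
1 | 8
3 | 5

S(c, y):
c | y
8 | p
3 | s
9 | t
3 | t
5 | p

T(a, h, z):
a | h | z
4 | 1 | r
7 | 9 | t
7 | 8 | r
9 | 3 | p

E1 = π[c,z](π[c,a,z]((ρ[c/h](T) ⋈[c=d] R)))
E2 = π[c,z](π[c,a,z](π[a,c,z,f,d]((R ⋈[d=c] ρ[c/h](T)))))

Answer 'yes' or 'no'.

E1 stepwise |·|:
  T → 4
  ρ[c/h](T) → 4
  R → 4
  (ρ[c/h](T) ⋈[c=d] R) → 3
  π[c,a,z]((ρ[c/h](T) ⋈[c=d] R)) → 3
  π[c,z](π[c,a,z]((ρ[c/h](T) ⋈[c=d] R))) → 3
E2 stepwise |·|:
  R → 4
  T → 4
  ρ[c/h](T) → 4
  (R ⋈[d=c] ρ[c/h](T)) → 3
  π[a,c,z,f,d]((R ⋈[d=c] ρ[c/h](T))) → 3
  π[c,a,z](π[a,c,z,f,d]((R ⋈[d=c] ρ[c/h](T)))) → 3
  π[c,z](π[c,a,z](π[a,c,z,f,d]((R ⋈[d=c] ρ[c/h](T))))) → 3

E1 and E2 produce the same multiset:
c | z
3 | p
8 | r
8 | r

yes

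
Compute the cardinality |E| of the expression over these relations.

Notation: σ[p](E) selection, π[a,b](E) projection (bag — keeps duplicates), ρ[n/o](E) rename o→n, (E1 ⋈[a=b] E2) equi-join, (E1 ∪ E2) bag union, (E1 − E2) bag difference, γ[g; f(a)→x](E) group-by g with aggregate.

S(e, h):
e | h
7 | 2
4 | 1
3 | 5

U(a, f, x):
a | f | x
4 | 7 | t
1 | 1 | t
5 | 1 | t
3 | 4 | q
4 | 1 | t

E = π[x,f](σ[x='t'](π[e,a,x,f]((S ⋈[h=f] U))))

Subexpression sizes:
  S → 3
  U → 5
  (S ⋈[h=f] U) → 3
  π[e,a,x,f]((S ⋈[h=f] U)) → 3
  σ[x='t'](π[e,a,x,f]((S ⋈[h=f] U))) → 3
  π[x,f](σ[x='t'](π[e,a,x,f]((S ⋈[h=f] U)))) → 3

|E| = 3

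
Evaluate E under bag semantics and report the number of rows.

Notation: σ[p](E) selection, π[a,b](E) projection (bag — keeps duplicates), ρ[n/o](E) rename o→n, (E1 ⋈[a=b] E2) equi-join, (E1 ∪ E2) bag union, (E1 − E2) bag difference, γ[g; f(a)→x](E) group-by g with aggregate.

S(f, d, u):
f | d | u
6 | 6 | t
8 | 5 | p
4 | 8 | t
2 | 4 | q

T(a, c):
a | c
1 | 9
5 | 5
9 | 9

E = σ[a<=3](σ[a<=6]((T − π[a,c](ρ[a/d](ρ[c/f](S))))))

Subexpression sizes:
  T → 3
  S → 4
  ρ[c/f](S) → 4
  ρ[a/d](ρ[c/f](S)) → 4
  π[a,c](ρ[a/d](ρ[c/f](S))) → 4
  (T − π[a,c](ρ[a/d](ρ[c/f](S)))) → 3
  σ[a<=6]((T − π[a,c](ρ[a/d](ρ[c/f](S))))) → 2
  σ[a<=3](σ[a<=6]((T − π[a,c](ρ[a/d](ρ[c/f](S)))))) → 1

|E| = 1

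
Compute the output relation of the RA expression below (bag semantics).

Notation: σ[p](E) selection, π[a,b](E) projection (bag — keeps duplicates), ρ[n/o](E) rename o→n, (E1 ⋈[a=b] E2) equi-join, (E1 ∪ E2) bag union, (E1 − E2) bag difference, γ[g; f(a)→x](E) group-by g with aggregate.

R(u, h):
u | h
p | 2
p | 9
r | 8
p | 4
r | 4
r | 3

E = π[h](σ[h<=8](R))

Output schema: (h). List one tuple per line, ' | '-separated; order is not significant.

Per-node cardinality:
  R → 6
  σ[h<=8](R) → 5
  π[h](σ[h<=8](R)) → 5

== RESULT ==
h
2
3
4
4
8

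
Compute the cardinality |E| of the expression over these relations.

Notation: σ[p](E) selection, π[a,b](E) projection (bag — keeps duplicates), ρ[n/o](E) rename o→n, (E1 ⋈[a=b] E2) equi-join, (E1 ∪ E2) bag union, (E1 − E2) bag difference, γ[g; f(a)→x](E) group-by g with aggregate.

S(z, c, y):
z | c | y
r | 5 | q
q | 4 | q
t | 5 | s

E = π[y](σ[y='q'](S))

Subexpression sizes:
  S → 3
  σ[y='q'](S) → 2
  π[y](σ[y='q'](S)) → 2

|E| = 2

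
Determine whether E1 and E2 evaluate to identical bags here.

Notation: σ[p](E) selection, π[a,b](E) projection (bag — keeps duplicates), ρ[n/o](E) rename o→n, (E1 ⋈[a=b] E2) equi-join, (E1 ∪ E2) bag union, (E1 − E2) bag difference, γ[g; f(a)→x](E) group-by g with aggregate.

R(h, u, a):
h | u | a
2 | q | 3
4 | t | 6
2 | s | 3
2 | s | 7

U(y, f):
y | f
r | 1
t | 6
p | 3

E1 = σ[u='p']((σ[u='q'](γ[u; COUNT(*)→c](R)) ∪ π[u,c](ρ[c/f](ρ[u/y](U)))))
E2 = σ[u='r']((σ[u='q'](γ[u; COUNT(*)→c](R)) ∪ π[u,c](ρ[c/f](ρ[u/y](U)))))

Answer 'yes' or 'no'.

E1 stepwise |·|:
  R → 4
  γ[u; COUNT(*)→c](R) → 3
  σ[u='q'](γ[u; COUNT(*)→c](R)) → 1
  U → 3
  ρ[u/y](U) → 3
  ρ[c/f](ρ[u/y](U)) → 3
  π[u,c](ρ[c/f](ρ[u/y](U))) → 3
  (σ[u='q'](γ[u; COUNT(*)→c](R)) ∪ π[u,c](ρ[c/f](ρ[u/y](U)))) → 4
  σ[u='p']((σ[u='q'](γ[u; COUNT(*)→c](R)) ∪ π[u,c](ρ[c/f](ρ[u/y](U))))) → 1
E2 stepwise |·|:
  R → 4
  γ[u; COUNT(*)→c](R) → 3
  σ[u='q'](γ[u; COUNT(*)→c](R)) → 1
  U → 3
  ρ[u/y](U) → 3
  ρ[c/f](ρ[u/y](U)) → 3
  π[u,c](ρ[c/f](ρ[u/y](U))) → 3
  (σ[u='q'](γ[u; COUNT(*)→c](R)) ∪ π[u,c](ρ[c/f](ρ[u/y](U)))) → 4
  σ[u='r']((σ[u='q'](γ[u; COUNT(*)→c](R)) ∪ π[u,c](ρ[c/f](ρ[u/y](U))))) → 1

E1 result:
u | c
p | 3
E2 result:
u | c
r | 1
Witness: ('r', 1) appears 0× in E1 but 1× in E2.

no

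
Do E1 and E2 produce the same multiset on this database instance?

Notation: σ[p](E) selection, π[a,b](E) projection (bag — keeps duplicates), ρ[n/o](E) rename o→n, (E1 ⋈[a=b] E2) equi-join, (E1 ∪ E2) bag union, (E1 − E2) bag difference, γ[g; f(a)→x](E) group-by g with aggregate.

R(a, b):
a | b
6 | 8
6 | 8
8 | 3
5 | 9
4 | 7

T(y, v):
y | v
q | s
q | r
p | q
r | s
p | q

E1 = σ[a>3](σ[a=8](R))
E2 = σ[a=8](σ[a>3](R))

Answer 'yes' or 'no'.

E1 subexpression sizes:
  R → 5
  σ[a=8](R) → 1
  σ[a>3](σ[a=8](R)) → 1
E2 subexpression sizes:
  R → 5
  σ[a>3](R) → 5
  σ[a=8](σ[a>3](R)) → 1

E1 and E2 produce the same multiset:
a | b
8 | 3

yes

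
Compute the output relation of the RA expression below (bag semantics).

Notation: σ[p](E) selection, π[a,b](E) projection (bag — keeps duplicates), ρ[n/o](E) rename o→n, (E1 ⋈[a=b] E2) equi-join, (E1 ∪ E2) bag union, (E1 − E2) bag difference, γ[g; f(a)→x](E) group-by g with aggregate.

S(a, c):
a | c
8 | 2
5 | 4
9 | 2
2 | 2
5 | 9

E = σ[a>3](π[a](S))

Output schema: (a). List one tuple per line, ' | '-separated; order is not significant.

Row counts bottom-up:
  S → 5
  π[a](S) → 5
  σ[a>3](π[a](S)) → 4

== RESULT ==
a
5
5
8
9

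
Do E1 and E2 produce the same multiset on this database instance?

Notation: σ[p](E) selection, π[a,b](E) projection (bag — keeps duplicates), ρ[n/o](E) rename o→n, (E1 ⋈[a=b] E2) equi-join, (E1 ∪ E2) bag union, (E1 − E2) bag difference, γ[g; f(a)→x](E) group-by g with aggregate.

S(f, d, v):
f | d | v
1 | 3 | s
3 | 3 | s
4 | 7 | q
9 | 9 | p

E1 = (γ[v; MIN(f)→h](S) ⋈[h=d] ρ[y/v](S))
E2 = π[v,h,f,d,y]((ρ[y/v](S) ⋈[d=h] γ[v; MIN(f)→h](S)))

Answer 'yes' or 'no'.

E1 row counts bottom-up:
  S → 4
  γ[v; MIN(f)→h](S) → 3
  S → 4
  ρ[y/v](S) → 4
  (γ[v; MIN(f)→h](S) ⋈[h=d] ρ[y/v](S)) → 1
E2 row counts bottom-up:
  S → 4
  ρ[y/v](S) → 4
  S → 4
  γ[v; MIN(f)→h](S) → 3
  (ρ[y/v](S) ⋈[d=h] γ[v; MIN(f)→h](S)) → 1
  π[v,h,f,d,y]((ρ[y/v](S) ⋈[d=h] γ[v; MIN(f)→h](S))) → 1

E1 and E2 produce the same multiset:
v | h | f | d | y
p | 9 | 9 | 9 | p

yes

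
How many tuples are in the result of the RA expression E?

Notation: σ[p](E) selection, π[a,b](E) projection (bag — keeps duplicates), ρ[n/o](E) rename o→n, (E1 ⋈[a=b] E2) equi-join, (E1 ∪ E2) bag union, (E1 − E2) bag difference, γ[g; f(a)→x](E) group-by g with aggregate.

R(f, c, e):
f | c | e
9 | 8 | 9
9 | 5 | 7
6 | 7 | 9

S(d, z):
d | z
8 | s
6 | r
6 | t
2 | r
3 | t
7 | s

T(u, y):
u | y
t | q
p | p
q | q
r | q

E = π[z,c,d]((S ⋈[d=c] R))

Subexpression sizes:
  S → 6
  R → 3
  (S ⋈[d=c] R) → 2
  π[z,c,d]((S ⋈[d=c] R)) → 2

|E| = 2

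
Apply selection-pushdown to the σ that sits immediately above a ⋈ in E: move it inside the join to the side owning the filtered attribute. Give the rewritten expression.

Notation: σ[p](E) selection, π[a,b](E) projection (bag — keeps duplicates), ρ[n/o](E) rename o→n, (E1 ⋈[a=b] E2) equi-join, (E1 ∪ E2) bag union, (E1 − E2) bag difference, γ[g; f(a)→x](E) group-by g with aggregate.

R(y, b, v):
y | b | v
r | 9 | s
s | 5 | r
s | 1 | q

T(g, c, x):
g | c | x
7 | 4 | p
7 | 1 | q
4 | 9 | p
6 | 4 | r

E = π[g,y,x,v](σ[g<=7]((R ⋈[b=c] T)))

σ filters on g, owned by the right side.
E' = π[g,y,x,v]((R ⋈[b=c] σ[g<=7](T)))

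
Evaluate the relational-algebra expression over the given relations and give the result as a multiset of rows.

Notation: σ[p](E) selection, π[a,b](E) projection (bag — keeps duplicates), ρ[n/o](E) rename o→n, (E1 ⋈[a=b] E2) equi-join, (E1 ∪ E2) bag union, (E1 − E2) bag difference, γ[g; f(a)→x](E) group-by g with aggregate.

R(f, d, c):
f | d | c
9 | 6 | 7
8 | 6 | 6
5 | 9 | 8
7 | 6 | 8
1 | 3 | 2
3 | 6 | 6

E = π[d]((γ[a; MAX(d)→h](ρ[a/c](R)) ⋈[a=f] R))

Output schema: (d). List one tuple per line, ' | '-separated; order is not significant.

Per-node cardinality:
  R → 6
  ρ[a/c](R) → 6
  γ[a; MAX(d)→h](ρ[a/c](R)) → 4
  R → 6
  (γ[a; MAX(d)→h](ρ[a/c](R)) ⋈[a=f] R) → 2
  π[d]((γ[a; MAX(d)→h](ρ[a/c](R)) ⋈[a=f] R)) → 2

== RESULT ==
d
6
6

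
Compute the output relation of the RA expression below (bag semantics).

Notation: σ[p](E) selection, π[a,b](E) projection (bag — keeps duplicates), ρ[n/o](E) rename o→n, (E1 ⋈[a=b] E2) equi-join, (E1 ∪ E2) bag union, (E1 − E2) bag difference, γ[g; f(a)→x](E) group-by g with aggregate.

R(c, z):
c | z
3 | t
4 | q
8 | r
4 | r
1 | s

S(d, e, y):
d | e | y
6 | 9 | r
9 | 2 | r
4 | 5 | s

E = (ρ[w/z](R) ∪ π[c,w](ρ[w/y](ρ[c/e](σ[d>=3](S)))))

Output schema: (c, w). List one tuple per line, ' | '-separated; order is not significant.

Row counts bottom-up:
  R → 5
  ρ[w/z](R) → 5
  S → 3
  σ[d>=3](S) → 3
  ρ[c/e](σ[d>=3](S)) → 3
  ρ[w/y](ρ[c/e](σ[d>=3](S))) → 3
  π[c,w](ρ[w/y](ρ[c/e](σ[d>=3](S)))) → 3
  (ρ[w/z](R) ∪ π[c,w](ρ[w/y](ρ[c/e](σ[d>=3](S))))) → 8

== RESULT ==
c | w
1 | s
2 | r
3 | t
4 | q
4 | r
5 | s
8 | r
9 | r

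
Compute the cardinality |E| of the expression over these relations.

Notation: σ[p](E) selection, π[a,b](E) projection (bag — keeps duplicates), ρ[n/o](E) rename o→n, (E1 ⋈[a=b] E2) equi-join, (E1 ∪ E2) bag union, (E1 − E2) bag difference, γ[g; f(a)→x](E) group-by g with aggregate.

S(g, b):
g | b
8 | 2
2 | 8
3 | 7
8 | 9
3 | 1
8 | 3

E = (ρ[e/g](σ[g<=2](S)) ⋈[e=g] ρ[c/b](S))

Row counts bottom-up:
  S → 6
  σ[g<=2](S) → 1
  ρ[e/g](σ[g<=2](S)) → 1
  S → 6
  ρ[c/b](S) → 6
  (ρ[e/g](σ[g<=2](S)) ⋈[e=g] ρ[c/b](S)) → 1

|E| = 1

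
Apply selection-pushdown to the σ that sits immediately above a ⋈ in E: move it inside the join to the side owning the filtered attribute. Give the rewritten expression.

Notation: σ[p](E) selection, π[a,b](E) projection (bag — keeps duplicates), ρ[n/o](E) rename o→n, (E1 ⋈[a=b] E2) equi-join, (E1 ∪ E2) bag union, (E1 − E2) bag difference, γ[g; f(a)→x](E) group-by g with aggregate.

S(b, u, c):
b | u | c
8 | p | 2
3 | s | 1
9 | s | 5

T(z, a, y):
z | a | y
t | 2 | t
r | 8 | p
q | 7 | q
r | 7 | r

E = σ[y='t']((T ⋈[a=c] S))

σ filters on y, owned by the left side.
E' = (σ[y='t'](T) ⋈[a=c] S)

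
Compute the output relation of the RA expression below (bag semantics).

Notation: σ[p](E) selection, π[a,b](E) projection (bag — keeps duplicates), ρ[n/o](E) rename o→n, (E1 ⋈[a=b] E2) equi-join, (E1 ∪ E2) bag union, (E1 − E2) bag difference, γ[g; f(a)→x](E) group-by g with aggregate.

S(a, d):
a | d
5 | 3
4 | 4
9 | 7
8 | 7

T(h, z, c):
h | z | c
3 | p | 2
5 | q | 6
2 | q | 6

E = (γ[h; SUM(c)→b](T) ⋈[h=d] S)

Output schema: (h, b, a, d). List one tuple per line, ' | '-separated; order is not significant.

Row counts bottom-up:
  T → 3
  γ[h; SUM(c)→b](T) → 3
  S → 4
  (γ[h; SUM(c)→b](T) ⋈[h=d] S) → 1

== RESULT ==
h | b | a | d
3 | 2 | 5 | 3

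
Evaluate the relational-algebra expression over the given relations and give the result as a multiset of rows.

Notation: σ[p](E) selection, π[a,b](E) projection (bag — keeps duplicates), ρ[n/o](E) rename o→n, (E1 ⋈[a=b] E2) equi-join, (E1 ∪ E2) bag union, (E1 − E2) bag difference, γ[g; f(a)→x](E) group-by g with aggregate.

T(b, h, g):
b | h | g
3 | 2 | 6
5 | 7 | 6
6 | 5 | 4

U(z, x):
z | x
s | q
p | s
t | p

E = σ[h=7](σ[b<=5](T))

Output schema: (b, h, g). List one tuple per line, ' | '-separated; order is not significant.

Per-node cardinality:
  T → 3
  σ[b<=5](T) → 2
  σ[h=7](σ[b<=5](T)) → 1

== RESULT ==
b | h | g
5 | 7 | 6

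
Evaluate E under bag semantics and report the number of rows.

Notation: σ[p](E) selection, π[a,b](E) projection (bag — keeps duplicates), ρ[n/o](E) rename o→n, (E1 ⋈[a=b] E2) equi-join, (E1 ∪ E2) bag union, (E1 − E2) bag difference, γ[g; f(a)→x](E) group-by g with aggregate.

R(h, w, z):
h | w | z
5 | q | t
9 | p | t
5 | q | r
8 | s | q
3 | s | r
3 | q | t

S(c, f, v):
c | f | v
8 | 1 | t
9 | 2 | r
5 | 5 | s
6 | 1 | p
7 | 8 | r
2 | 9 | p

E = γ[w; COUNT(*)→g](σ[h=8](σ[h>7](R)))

Row counts bottom-up:
  R → 6
  σ[h>7](R) → 2
  σ[h=8](σ[h>7](R)) → 1
  γ[w; COUNT(*)→g](σ[h=8](σ[h>7](R))) → 1

|E| = 1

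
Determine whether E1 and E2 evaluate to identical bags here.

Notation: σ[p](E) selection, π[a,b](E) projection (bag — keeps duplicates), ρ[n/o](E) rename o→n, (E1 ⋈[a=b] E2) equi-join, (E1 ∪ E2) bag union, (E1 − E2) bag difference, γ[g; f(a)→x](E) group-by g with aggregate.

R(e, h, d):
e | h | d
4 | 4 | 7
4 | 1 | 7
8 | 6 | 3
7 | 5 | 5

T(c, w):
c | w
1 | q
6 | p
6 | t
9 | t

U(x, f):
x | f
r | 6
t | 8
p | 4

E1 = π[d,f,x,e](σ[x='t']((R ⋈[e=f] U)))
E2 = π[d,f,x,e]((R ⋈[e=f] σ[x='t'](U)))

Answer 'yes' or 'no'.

E1 stepwise |·|:
  R → 4
  U → 3
  (R ⋈[e=f] U) → 3
  σ[x='t']((R ⋈[e=f] U)) → 1
  π[d,f,x,e](σ[x='t']((R ⋈[e=f] U))) → 1
E2 stepwise |·|:
  R → 4
  U → 3
  σ[x='t'](U) → 1
  (R ⋈[e=f] σ[x='t'](U)) → 1
  π[d,f,x,e]((R ⋈[e=f] σ[x='t'](U))) → 1

E1 and E2 produce the same multiset:
d | f | x | e
3 | 8 | t | 8

yes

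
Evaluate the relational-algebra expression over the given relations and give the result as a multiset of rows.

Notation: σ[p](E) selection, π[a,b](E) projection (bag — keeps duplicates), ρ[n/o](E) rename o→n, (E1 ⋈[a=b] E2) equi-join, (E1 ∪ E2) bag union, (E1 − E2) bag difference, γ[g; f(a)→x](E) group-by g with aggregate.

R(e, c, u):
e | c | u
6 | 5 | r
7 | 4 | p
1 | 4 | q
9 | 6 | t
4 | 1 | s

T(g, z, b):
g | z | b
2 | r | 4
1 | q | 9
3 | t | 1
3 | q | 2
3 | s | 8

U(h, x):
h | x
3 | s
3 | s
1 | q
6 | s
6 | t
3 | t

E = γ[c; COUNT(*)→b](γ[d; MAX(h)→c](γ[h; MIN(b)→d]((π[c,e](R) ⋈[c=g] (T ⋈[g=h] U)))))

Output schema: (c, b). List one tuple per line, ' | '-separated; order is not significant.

Row counts bottom-up:
  R → 5
  π[c,e](R) → 5
  T → 5
  U → 6
  (T ⋈[g=h] U) → 10
  (π[c,e](R) ⋈[c=g] (T ⋈[g=h] U)) → 1
  γ[h; MIN(b)→d]((π[c,e](R) ⋈[c=g] (T ⋈[g=h] U))) → 1
  γ[d; MAX(h)→c](γ[h; MIN(b)→d]((π[c,e](R) ⋈[c=g] (T ⋈[g=h] U)))) → 1
  γ[c; COUNT(*)→b](γ[d; MAX(h)→c](γ[h; MIN(b)→d]((π[c,e](R) ⋈[c=g] (T ⋈[g=h] U))))) → 1

== RESULT ==
c | b
1 | 1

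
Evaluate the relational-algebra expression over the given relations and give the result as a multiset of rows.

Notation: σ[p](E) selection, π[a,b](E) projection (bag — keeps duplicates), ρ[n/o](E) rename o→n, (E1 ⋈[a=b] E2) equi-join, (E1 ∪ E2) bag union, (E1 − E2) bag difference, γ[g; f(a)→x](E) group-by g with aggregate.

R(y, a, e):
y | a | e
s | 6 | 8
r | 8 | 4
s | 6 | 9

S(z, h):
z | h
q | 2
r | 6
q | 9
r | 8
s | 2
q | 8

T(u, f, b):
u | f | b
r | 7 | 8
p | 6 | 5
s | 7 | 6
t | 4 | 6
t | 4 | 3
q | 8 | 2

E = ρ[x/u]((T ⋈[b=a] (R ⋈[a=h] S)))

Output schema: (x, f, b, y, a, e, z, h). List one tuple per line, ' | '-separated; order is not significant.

Per-node cardinality:
  T → 6
  R → 3
  S → 6
  (R ⋈[a=h] S) → 4
  (T ⋈[b=a] (R ⋈[a=h] S)) → 6
  ρ[x/u]((T ⋈[b=a] (R ⋈[a=h] S))) → 6

== RESULT ==
x | f | b | y | a | e | z | h
r | 7 | 8 | r | 8 | 4 | q | 8
r | 7 | 8 | r | 8 | 4 | r | 8
s | 7 | 6 | s | 6 | 8 | r | 6
s | 7 | 6 | s | 6 | 9 | r | 6
t | 4 | 6 | s | 6 | 8 | r | 6
t | 4 | 6 | s | 6 | 9 | r | 6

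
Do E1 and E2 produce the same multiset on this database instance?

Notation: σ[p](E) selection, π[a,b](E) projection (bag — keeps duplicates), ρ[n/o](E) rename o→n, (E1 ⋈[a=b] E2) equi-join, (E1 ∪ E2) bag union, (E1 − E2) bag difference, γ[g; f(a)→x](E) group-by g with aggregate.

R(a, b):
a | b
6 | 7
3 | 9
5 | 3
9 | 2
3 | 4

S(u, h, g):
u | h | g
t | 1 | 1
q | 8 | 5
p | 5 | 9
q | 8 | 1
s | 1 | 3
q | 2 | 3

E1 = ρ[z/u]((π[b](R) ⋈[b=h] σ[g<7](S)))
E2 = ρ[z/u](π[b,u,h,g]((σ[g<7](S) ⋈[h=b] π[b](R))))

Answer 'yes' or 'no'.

E1 row counts bottom-up:
  R → 5
  π[b](R) → 5
  S → 6
  σ[g<7](S) → 5
  (π[b](R) ⋈[b=h] σ[g<7](S)) → 1
  ρ[z/u]((π[b](R) ⋈[b=h] σ[g<7](S))) → 1
E2 row counts bottom-up:
  S → 6
  σ[g<7](S) → 5
  R → 5
  π[b](R) → 5
  (σ[g<7](S) ⋈[h=b] π[b](R)) → 1
  π[b,u,h,g]((σ[g<7](S) ⋈[h=b] π[b](R))) → 1
  ρ[z/u](π[b,u,h,g]((σ[g<7](S) ⋈[h=b] π[b](R)))) → 1

E1 and E2 produce the same multiset:
b | z | h | g
2 | q | 2 | 3

yes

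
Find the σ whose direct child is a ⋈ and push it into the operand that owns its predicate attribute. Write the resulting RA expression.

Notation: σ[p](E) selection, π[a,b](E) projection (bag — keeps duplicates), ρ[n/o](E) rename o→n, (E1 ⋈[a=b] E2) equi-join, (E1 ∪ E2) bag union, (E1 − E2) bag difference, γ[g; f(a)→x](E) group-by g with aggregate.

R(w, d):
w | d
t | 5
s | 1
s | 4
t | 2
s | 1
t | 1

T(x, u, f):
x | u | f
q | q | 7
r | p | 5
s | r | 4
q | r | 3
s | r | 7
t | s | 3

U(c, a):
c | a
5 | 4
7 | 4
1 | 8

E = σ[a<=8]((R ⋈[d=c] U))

σ filters on a, owned by the right side.
E' = (R ⋈[d=c] σ[a<=8](U))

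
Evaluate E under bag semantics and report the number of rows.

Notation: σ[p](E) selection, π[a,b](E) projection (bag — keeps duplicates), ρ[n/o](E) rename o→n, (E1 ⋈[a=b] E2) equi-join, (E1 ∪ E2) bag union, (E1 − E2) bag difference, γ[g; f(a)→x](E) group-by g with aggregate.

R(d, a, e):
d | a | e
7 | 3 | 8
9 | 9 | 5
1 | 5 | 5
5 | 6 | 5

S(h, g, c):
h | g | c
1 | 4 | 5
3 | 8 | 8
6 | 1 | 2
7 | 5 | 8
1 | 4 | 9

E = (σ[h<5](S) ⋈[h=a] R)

Subexpression sizes:
  S → 5
  σ[h<5](S) → 3
  R → 4
  (σ[h<5](S) ⋈[h=a] R) → 1

|E| = 1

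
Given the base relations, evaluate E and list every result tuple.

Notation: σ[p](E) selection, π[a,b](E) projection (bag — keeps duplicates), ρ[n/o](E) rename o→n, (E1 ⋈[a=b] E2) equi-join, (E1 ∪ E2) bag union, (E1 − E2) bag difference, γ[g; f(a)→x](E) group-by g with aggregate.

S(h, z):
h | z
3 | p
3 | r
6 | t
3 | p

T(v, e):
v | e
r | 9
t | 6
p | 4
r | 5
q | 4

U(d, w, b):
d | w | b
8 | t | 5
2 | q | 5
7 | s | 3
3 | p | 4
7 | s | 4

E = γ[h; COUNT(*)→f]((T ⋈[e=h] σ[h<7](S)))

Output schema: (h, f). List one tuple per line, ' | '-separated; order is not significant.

Stepwise |·|:
  T → 5
  S → 4
  σ[h<7](S) → 4
  (T ⋈[e=h] σ[h<7](S)) → 1
  γ[h; COUNT(*)→f]((T ⋈[e=h] σ[h<7](S))) → 1

== RESULT ==
h | f
6 | 1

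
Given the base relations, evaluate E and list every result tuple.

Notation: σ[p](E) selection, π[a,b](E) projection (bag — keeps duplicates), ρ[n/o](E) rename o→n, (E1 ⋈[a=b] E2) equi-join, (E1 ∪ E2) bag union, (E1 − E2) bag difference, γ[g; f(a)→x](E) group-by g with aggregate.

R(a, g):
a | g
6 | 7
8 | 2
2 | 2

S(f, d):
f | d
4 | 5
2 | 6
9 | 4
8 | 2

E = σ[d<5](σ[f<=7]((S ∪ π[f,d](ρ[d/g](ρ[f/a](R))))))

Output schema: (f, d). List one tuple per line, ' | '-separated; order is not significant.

Row counts bottom-up:
  S → 4
  R → 3
  ρ[f/a](R) → 3
  ρ[d/g](ρ[f/a](R)) → 3
  π[f,d](ρ[d/g](ρ[f/a](R))) → 3
  (S ∪ π[f,d](ρ[d/g](ρ[f/a](R)))) → 7
  σ[f<=7]((S ∪ π[f,d](ρ[d/g](ρ[f/a](R))))) → 4
  σ[d<5](σ[f<=7]((S ∪ π[f,d](ρ[d/g](ρ[f/a](R)))))) → 1

== RESULT ==
f | d
2 | 2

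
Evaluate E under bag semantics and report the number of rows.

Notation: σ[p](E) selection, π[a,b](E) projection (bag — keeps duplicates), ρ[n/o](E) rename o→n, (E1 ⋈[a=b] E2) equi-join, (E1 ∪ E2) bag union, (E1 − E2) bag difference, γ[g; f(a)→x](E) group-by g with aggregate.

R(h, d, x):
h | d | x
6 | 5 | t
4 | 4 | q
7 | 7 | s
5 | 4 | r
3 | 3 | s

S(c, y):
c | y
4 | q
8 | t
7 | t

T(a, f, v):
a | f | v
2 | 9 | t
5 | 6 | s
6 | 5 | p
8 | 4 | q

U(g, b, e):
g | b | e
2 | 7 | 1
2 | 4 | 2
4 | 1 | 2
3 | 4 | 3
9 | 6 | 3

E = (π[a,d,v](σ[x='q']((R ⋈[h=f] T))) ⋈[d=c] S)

Subexpression sizes:
  R → 5
  T → 4
  (R ⋈[h=f] T) → 3
  σ[x='q']((R ⋈[h=f] T)) → 1
  π[a,d,v](σ[x='q']((R ⋈[h=f] T))) → 1
  S → 3
  (π[a,d,v](σ[x='q']((R ⋈[h=f] T))) ⋈[d=c] S) → 1

|E| = 1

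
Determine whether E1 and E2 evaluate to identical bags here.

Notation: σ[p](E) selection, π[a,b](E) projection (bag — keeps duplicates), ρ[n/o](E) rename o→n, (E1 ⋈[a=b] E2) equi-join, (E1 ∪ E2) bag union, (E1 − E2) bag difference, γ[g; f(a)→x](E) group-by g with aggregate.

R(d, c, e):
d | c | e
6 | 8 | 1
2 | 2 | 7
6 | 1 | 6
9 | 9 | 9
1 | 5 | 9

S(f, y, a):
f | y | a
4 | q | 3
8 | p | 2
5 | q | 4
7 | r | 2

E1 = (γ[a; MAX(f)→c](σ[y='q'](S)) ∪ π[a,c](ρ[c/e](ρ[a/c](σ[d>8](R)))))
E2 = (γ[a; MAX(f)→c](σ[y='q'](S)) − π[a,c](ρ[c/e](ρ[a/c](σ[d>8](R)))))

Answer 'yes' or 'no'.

E1 row counts bottom-up:
  S → 4
  σ[y='q'](S) → 2
  γ[a; MAX(f)→c](σ[y='q'](S)) → 2
  R → 5
  σ[d>8](R) → 1
  ρ[a/c](σ[d>8](R)) → 1
  ρ[c/e](ρ[a/c](σ[d>8](R))) → 1
  π[a,c](ρ[c/e](ρ[a/c](σ[d>8](R)))) → 1
  (γ[a; MAX(f)→c](σ[y='q'](S)) ∪ π[a,c](ρ[c/e](ρ[a/c](σ[d>8](R))))) → 3
E2 row counts bottom-up:
  S → 4
  σ[y='q'](S) → 2
  γ[a; MAX(f)→c](σ[y='q'](S)) → 2
  R → 5
  σ[d>8](R) → 1
  ρ[a/c](σ[d>8](R)) → 1
  ρ[c/e](ρ[a/c](σ[d>8](R))) → 1
  π[a,c](ρ[c/e](ρ[a/c](σ[d>8](R)))) → 1
  (γ[a; MAX(f)→c](σ[y='q'](S)) − π[a,c](ρ[c/e](ρ[a/c](σ[d>8](R))))) → 2

E1 result:
a | c
3 | 4
4 | 5
9 | 9
E2 result:
a | c
3 | 4
4 | 5
Witness: (9, 9) appears 1× in E1 but 0× in E2.

no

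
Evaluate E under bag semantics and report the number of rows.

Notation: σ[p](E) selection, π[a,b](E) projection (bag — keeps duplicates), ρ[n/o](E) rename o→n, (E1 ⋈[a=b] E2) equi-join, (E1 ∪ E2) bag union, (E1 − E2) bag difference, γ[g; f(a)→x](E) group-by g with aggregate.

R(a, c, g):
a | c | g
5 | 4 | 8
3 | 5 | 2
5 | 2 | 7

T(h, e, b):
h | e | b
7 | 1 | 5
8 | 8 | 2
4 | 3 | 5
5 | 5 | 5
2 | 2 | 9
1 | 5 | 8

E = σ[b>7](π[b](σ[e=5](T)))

Stepwise |·|:
  T → 6
  σ[e=5](T) → 2
  π[b](σ[e=5](T)) → 2
  σ[b>7](π[b](σ[e=5](T))) → 1

|E| = 1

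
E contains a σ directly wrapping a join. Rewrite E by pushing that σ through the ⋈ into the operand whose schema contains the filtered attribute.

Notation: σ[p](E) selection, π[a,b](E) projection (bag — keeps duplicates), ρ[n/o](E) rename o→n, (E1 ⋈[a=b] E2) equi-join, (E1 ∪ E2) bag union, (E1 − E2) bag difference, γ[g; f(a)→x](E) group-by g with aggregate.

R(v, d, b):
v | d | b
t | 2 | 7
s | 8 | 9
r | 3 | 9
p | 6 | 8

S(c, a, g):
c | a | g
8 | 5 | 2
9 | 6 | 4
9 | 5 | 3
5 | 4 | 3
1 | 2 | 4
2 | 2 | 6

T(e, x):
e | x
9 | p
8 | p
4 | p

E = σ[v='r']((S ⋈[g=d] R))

σ filters on v, owned by the right side.
E' = (S ⋈[g=d] σ[v='r'](R))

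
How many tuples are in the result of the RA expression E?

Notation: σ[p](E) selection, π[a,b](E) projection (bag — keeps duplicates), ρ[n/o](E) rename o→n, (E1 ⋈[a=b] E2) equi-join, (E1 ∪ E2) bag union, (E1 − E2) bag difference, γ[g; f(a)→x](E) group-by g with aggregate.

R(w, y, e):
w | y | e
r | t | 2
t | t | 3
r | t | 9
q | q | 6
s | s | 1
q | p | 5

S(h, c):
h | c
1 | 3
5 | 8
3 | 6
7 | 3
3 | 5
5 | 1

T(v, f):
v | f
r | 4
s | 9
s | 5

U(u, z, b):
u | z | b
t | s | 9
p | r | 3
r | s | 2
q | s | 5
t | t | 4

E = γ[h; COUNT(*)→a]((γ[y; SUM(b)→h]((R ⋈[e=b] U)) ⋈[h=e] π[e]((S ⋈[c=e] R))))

Subexpression sizes:
  R → 6
  U → 5
  (R ⋈[e=b] U) → 4
  γ[y; SUM(b)→h]((R ⋈[e=b] U)) → 2
  S → 6
  R → 6
  (S ⋈[c=e] R) → 5
  π[e]((S ⋈[c=e] R)) → 5
  (γ[y; SUM(b)→h]((R ⋈[e=b] U)) ⋈[h=e] π[e]((S ⋈[c=e] R))) → 1
  γ[h; COUNT(*)→a]((γ[y; SUM(b)→h]((R ⋈[e=b] U)) ⋈[h=e] π[e]((S ⋈[c=e] R)))) → 1

|E| = 1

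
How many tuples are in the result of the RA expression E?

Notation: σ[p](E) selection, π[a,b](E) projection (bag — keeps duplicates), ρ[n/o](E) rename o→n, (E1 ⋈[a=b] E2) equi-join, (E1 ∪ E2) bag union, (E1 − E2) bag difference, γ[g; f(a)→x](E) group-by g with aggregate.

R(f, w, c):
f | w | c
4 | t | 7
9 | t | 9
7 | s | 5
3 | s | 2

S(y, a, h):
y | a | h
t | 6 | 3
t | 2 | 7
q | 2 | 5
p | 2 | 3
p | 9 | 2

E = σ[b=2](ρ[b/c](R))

Per-node cardinality:
  R → 4
  ρ[b/c](R) → 4
  σ[b=2](ρ[b/c](R)) → 1

|E| = 1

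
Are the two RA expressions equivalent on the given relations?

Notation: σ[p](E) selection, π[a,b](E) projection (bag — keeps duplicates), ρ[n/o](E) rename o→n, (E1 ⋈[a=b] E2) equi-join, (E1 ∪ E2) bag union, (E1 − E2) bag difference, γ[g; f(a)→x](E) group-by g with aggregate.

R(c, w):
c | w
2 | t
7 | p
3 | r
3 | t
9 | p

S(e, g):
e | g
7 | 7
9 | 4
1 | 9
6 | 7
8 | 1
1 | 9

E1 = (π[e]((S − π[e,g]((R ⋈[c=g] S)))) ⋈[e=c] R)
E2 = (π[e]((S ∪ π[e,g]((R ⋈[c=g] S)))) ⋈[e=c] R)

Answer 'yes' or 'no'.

E1 stepwise |·|:
  S → 6
  R → 5
  S → 6
  (R ⋈[c=g] S) → 4
  π[e,g]((R ⋈[c=g] S)) → 4
  (S − π[e,g]((R ⋈[c=g] S))) → 2
  π[e]((S − π[e,g]((R ⋈[c=g] S)))) → 2
  R → 5
  (π[e]((S − π[e,g]((R ⋈[c=g] S)))) ⋈[e=c] R) → 1
E2 stepwise |·|:
  S → 6
  R → 5
  S → 6
  (R ⋈[c=g] S) → 4
  π[e,g]((R ⋈[c=g] S)) → 4
  (S ∪ π[e,g]((R ⋈[c=g] S))) → 10
  π[e]((S ∪ π[e,g]((R ⋈[c=g] S)))) → 10
  R → 5
  (π[e]((S ∪ π[e,g]((R ⋈[c=g] S)))) ⋈[e=c] R) → 3

E1 result:
e | c | w
9 | 9 | p
E2 result:
e | c | w
7 | 7 | p
7 | 7 | p
9 | 9 | p
Witness: (7, 7, 'p') appears 0× in E1 but 2× in E2.

no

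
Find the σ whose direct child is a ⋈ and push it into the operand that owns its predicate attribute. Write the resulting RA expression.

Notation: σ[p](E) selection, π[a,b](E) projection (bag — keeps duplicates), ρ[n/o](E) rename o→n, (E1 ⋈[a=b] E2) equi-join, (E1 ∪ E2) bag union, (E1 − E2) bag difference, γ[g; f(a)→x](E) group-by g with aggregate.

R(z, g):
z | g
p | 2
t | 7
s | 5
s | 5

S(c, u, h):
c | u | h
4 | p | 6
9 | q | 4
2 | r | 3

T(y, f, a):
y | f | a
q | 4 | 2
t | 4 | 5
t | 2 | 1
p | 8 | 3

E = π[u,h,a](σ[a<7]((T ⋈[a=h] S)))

σ filters on a, owned by the left side.
E' = π[u,h,a]((σ[a<7](T) ⋈[a=h] S))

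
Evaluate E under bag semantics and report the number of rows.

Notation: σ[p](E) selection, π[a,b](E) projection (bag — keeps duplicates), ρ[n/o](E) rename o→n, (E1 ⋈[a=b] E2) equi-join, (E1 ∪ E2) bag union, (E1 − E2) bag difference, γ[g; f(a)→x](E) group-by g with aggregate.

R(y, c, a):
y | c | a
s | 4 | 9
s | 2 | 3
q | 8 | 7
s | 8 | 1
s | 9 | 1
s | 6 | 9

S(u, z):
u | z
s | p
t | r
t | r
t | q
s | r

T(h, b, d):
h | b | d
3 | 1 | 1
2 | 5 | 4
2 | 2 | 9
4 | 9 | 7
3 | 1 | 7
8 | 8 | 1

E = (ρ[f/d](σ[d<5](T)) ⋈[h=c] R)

Stepwise |·|:
  T → 6
  σ[d<5](T) → 3
  ρ[f/d](σ[d<5](T)) → 3
  R → 6
  (ρ[f/d](σ[d<5](T)) ⋈[h=c] R) → 3

|E| = 3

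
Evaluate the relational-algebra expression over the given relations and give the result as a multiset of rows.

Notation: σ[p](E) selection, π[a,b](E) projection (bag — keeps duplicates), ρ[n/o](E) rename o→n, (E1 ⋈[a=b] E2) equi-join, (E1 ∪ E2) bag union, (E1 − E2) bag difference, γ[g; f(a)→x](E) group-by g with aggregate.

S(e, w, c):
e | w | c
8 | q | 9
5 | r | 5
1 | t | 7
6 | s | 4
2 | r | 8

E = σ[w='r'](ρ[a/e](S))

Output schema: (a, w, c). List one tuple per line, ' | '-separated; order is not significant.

Per-node cardinality:
  S → 5
  ρ[a/e](S) → 5
  σ[w='r'](ρ[a/e](S)) → 2

== RESULT ==
a | w | c
2 | r | 8
5 | r | 5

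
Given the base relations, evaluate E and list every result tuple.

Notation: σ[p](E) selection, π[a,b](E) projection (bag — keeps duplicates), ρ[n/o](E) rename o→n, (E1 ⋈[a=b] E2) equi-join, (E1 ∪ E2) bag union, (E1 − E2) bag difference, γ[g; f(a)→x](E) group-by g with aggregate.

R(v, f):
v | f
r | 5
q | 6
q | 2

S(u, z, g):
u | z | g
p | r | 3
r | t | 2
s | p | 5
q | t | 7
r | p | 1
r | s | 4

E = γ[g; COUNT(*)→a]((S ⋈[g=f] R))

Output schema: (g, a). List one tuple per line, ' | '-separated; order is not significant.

Subexpression sizes:
  S → 6
  R → 3
  (S ⋈[g=f] R) → 2
  γ[g; COUNT(*)→a]((S ⋈[g=f] R)) → 2

== RESULT ==
g | a
2 | 1
5 | 1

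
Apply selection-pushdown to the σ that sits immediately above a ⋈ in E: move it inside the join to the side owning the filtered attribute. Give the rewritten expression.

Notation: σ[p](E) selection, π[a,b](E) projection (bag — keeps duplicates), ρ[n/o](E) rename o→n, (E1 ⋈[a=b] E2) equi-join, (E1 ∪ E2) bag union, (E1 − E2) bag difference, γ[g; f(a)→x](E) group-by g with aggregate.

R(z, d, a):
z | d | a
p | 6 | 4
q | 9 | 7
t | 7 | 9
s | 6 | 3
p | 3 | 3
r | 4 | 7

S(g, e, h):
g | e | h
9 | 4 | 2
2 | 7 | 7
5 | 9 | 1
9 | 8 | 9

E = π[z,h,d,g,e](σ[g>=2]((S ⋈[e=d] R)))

σ filters on g, owned by the left side.
E' = π[z,h,d,g,e]((σ[g>=2](S) ⋈[e=d] R))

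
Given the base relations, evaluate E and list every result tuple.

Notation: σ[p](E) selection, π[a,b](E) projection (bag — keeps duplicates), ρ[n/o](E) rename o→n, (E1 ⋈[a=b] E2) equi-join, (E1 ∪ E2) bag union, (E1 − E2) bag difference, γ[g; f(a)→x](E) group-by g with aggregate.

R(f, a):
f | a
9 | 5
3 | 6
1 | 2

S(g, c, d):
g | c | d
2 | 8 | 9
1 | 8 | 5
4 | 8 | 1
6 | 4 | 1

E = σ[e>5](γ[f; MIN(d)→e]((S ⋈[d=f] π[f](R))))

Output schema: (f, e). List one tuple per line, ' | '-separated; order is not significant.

Stepwise |·|:
  S → 4
  R → 3
  π[f](R) → 3
  (S ⋈[d=f] π[f](R)) → 3
  γ[f; MIN(d)→e]((S ⋈[d=f] π[f](R))) → 2
  σ[e>5](γ[f; MIN(d)→e]((S ⋈[d=f] π[f](R)))) → 1

== RESULT ==
f | e
9 | 9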